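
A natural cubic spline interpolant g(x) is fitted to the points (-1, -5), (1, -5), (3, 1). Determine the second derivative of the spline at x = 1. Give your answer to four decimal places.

2.2500

Let σ_i = g''(x_i). Step sizes h_i = 2, 2; slopes of the chords Δ_i = (y_(i+1) - y_i)/h_i = 0, 3.
  2·σ_0 + 8·σ_1 + 2·σ_2 = 6(Δ_1 - Δ_0) = 18
Natural end conditions: σ_0 = σ_2 = 0.
Solving: σ_0 = 0, σ_1 = 9/4, σ_2 = 0.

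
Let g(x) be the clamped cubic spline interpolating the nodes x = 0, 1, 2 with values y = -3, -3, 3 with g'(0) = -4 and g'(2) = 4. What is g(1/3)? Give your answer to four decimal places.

Put M_i = g'' at the i-th knot. Here h = (1, 1) and Δ = (0, 6), so the interior equations h_(i-1)·M_(i-1) + 2(h_(i-1)+h_i)·M_i + h_i·M_(i+1) = 6(Δ_i − Δ_(i-1)) read
  1·M_0 + 4·M_1 + 1·M_2 = 6(Δ_1 - Δ_0) = 36
Clamped end conditions give two more equations: 2h_0·M_0 + h_0·M_1 = 6(Δ_0 - g'(0)) = 24 and h_1·M_1 + 2h_1·M_2 = 6(g'(2) - Δ_1) = -12.
Solving the tridiagonal system: M_0 = 7, M_1 = 10, M_2 = -11.
On [0, 1], g(x) = -3 - 4·x + 7/2·x² + 1/2·x³.
With x = 1/3: g(1/3) = -106/27.

-3.9259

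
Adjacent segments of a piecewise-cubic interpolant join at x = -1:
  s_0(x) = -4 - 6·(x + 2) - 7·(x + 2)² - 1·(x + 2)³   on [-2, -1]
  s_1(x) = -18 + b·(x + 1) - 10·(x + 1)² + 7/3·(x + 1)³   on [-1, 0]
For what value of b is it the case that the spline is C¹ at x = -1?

-23

s_0'(x) = -6 - 14·(x + 2) - 3·(x + 2)², so s_0'(-1) = -23. On the right, s_1'(-1) = b, so b = -23.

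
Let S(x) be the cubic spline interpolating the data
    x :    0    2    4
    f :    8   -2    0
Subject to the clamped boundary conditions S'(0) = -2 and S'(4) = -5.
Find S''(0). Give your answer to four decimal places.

-9.7500

With σ_i denoting the second derivative at x_i, h_i = 2, 2, and Δ_i = (y_(i+1) − y_i)/h_i = -5, 1:
  2·σ_0 + 8·σ_1 + 2·σ_2 = 6(Δ_1 - Δ_0) = 36
Clamped end conditions give two more equations: 2h_0·σ_0 + h_0·σ_1 = 6(Δ_0 - S'(0)) = -18 and h_1·σ_1 + 2h_1·σ_2 = 6(S'(4) - Δ_1) = -36.
Solving the tridiagonal system: σ_0 = -39/4, σ_1 = 21/2, σ_2 = -57/4.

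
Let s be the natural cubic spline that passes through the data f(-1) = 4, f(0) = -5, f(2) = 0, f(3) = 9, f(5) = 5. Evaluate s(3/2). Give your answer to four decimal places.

-3.9178

With M_i denoting the second derivative at x_i, h_i = 1, 2, 1, 2, and Δ_i = (y_(i+1) − y_i)/h_i = -9, 5/2, 9, -2:
  1·M_0 + 6·M_1 + 2·M_2 = 6(Δ_1 - Δ_0) = 69
  2·M_1 + 6·M_2 + 1·M_3 = 6(Δ_2 - Δ_1) = 39
  1·M_2 + 6·M_3 + 2·M_4 = 6(Δ_3 - Δ_2) = -66
Natural end conditions: M_0 = M_4 = 0.
Solving the tridiagonal system: M_0 = 0, M_1 = 605/62, M_2 = 162/31, M_3 = -368/31, M_4 = 0.
On [0, 2], s(t) = -5 - 1069/186·t + 605/124·t² - 281/744·t³.
With t = 3/2: s(3/2) = -7773/1984.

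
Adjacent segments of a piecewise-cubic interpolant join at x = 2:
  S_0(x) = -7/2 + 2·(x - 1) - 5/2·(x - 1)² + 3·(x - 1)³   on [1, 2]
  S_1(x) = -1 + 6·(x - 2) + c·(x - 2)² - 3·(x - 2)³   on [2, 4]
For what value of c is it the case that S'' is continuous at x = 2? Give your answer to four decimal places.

6.5000

S_0''(x) = -5 + 18·(x - 1), so S_0''(2) = 13. On the right, S_1''(2) = 2c, so c = 13/2.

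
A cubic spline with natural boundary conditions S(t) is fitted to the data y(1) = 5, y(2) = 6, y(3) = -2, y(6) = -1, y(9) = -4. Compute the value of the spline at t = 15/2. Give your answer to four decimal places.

Let M_i = S''(x_i). Step sizes h_i = 1, 1, 3, 3; slopes of the chords Δ_i = (y_(i+1) - y_i)/h_i = 1, -8, 1/3, -1.
  1·M_0 + 4·M_1 + 1·M_2 = 6(Δ_1 - Δ_0) = -54
  1·M_1 + 8·M_2 + 3·M_3 = 6(Δ_2 - Δ_1) = 50
  3·M_2 + 12·M_3 + 3·M_4 = 6(Δ_3 - Δ_2) = -8
Natural end conditions: M_0 = M_4 = 0.
Forward elimination and back-substitution give M_0 = 0, M_1 = -887/56, M_2 = 131/14, M_3 = -505/168, M_4 = 0.
On [6, 9], S(t) = -1 + 337/168·(t - 6) - 505/336·(t - 6)² + 505/3024·(t - 6)³.
With (t - 6) = 3/2: S(15/2) = -725/896.

-0.8092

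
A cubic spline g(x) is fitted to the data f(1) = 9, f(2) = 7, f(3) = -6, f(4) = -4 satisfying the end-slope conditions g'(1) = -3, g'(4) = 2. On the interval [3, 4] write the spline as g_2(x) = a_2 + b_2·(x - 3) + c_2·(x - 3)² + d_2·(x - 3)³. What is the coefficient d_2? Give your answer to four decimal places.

Let M_i = g''(x_i). Step sizes h_i = 1, 1, 1; slopes of the chords Δ_i = (y_(i+1) - y_i)/h_i = -2, -13, 2.
  1·M_0 + 4·M_1 + 1·M_2 = 6(Δ_1 - Δ_0) = -66
  1·M_1 + 4·M_2 + 1·M_3 = 6(Δ_2 - Δ_1) = 90
Clamped end conditions give two more equations: 2h_0·M_0 + h_0·M_1 = 6(Δ_0 - g'(1)) = 6 and h_2·M_2 + 2h_2·M_3 = 6(g'(4) - Δ_2) = 0.
Hence M_0 = 266/15, M_1 = -442/15, M_2 = 512/15, M_3 = -256/15.
On [3, 4], with g_2(x) = a_2 + b_2·(x - 3) + c_2·(x - 3)² + d_2·(x - 3)³: c_2 = M_2/2 = 256/15, d_2 = (M_3 - M_2)/(6h_2) = -128/15, b_2 = Δ_2 - h_2(2M_2 + M_3)/6 = -98/15.

-8.5333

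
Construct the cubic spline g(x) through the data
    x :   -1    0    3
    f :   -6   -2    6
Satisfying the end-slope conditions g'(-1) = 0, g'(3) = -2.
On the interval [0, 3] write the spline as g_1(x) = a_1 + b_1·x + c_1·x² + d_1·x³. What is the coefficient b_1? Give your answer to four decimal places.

Write M_i for g''(x_i). With h_i = 1, 3 and divided differences Δ_i = 4, 8/3, the continuity of g' gives the tridiagonal system
  1·M_0 + 8·M_1 + 3·M_2 = 6(Δ_1 - Δ_0) = -8
Clamped end conditions give two more equations: 2h_0·M_0 + h_0·M_1 = 6(Δ_0 - g'(-1)) = 24 and h_1·M_1 + 2h_1·M_2 = 6(g'(3) - Δ_1) = -28.
Hence M_0 = 25/2, M_1 = -1, M_2 = -25/6.
On [0, 3], with g_1(x) = a_1 + b_1·x + c_1·x² + d_1·x³: c_1 = M_1/2 = -1/2, d_1 = (M_2 - M_1)/(6h_1) = -19/108, b_1 = Δ_1 - h_1(2M_1 + M_2)/6 = 23/4.

5.7500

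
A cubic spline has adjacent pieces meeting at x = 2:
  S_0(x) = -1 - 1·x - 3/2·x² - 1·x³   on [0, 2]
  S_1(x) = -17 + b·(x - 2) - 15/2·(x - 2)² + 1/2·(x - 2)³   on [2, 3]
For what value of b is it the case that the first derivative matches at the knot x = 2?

-19

S_0'(x) = -1 - 3·x - 3·x², so S_0'(2) = -19. On the right, S_1'(2) = b, so b = -19.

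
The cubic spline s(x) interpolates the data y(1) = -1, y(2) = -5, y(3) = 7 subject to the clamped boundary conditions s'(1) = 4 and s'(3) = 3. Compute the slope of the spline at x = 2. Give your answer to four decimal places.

4.2500

Let M_i = s''(x_i). Step sizes h_i = 1, 1; slopes of the chords Δ_i = (y_(i+1) - y_i)/h_i = -4, 12.
  1·M_0 + 4·M_1 + 1·M_2 = 6(Δ_1 - Δ_0) = 96
Clamped end conditions give two more equations: 2h_0·M_0 + h_0·M_1 = 6(Δ_0 - s'(1)) = -48 and h_1·M_1 + 2h_1·M_2 = 6(s'(3) - Δ_1) = -54.
Forward elimination and back-substitution give M_0 = -97/2, M_1 = 49, M_2 = -103/2.
On [2, 3], s'(x) = b_1 + 2c_1·(x - 2) + 3d_1·(x - 2)² with b_1 = Δ_1 - h_1(2M_1 + M_2)/6 = 17/4, c_1 = M_1/2 = 49/2, d_1 = (M_2 - M_1)/(6h_1) = -67/4. So s'(2) = 17/4.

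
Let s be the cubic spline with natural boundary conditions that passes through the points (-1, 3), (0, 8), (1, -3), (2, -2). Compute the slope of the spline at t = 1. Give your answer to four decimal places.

Put M_i = s'' at the i-th knot. Here h = (1, 1, 1) and Δ = (5, -11, 1), so the interior equations h_(i-1)·M_(i-1) + 2(h_(i-1)+h_i)·M_i + h_i·M_(i+1) = 6(Δ_i − Δ_(i-1)) read
  1·M_0 + 4·M_1 + 1·M_2 = 6(Δ_1 - Δ_0) = -96
  1·M_1 + 4·M_2 + 1·M_3 = 6(Δ_2 - Δ_1) = 72
Natural end conditions: M_0 = M_3 = 0.
Solving the tridiagonal system: M_0 = 0, M_1 = -152/5, M_2 = 128/5, M_3 = 0.
On [1, 2], s'(t) = b_2 + 2c_2·(t - 1) + 3d_2·(t - 1)² with b_2 = Δ_2 - h_2(2M_2 + M_3)/6 = -113/15, c_2 = M_2/2 = 64/5, d_2 = (M_3 - M_2)/(6h_2) = -64/15. So s'(1) = -113/15.

-7.5333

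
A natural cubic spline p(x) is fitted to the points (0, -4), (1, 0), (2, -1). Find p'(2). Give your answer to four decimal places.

-2.2500

Put M_i = p'' at the i-th knot. Here h = (1, 1) and Δ = (4, -1), so the interior equations h_(i-1)·M_(i-1) + 2(h_(i-1)+h_i)·M_i + h_i·M_(i+1) = 6(Δ_i − Δ_(i-1)) read
  1·M_0 + 4·M_1 + 1·M_2 = 6(Δ_1 - Δ_0) = -30
Natural end conditions: M_0 = M_2 = 0.
Solving: M_0 = 0, M_1 = -15/2, M_2 = 0.
On [1, 2], p'(x) = b_1 + 2c_1·(x - 1) + 3d_1·(x - 1)² with b_1 = Δ_1 - h_1(2M_1 + M_2)/6 = 3/2, c_1 = M_1/2 = -15/4, d_1 = (M_2 - M_1)/(6h_1) = 5/4. So p'(2) = -9/4.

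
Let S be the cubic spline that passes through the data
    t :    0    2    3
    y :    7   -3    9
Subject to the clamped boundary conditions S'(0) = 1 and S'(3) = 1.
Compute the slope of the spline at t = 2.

With σ_i denoting the second derivative at x_i, h_i = 2, 1, and Δ_i = (y_(i+1) − y_i)/h_i = -5, 12:
  2·σ_0 + 6·σ_1 + 1·σ_2 = 6(Δ_1 - Δ_0) = 102
Clamped end conditions give two more equations: 2h_0·σ_0 + h_0·σ_1 = 6(Δ_0 - S'(0)) = -36 and h_1·σ_1 + 2h_1·σ_2 = 6(S'(3) - Δ_1) = -66.
Hence σ_0 = -26, σ_1 = 34, σ_2 = -50.
On [2, 3], S'(t) = b_1 + 2c_1·(t - 2) + 3d_1·(t - 2)² with b_1 = Δ_1 - h_1(2σ_1 + σ_2)/6 = 9, c_1 = σ_1/2 = 17, d_1 = (σ_2 - σ_1)/(6h_1) = -14. So S'(2) = 9.

9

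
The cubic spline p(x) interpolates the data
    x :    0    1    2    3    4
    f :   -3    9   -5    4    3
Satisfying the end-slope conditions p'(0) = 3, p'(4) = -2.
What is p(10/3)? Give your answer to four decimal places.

Let M_i = p''(x_i). Step sizes h_i = 1, 1, 1, 1; slopes of the chords Δ_i = (y_(i+1) - y_i)/h_i = 12, -14, 9, -1.
  1·M_0 + 4·M_1 + 1·M_2 = 6(Δ_1 - Δ_0) = -156
  1·M_1 + 4·M_2 + 1·M_3 = 6(Δ_2 - Δ_1) = 138
  1·M_2 + 4·M_3 + 1·M_4 = 6(Δ_3 - Δ_2) = -60
Clamped end conditions give two more equations: 2h_0·M_0 + h_0·M_1 = 6(Δ_0 - p'(0)) = 54 and h_3·M_3 + 2h_3·M_4 = 6(p'(4) - Δ_3) = -6.
Hence M_0 = 247/4, M_1 = -139/2, M_2 = 241/4, M_3 = -67/2, M_4 = 55/4.
On [3, 4], p(x) = 4 + 63/8·(x - 3) - 67/4·(x - 3)² + 63/8·(x - 3)³.
With (x - 3) = 1/3: p(10/3) = 91/18.

5.0556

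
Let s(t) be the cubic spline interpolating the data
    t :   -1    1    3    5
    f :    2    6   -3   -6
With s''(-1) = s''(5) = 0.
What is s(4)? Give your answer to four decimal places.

Write m_i for s''(x_i). With h_i = 2, 2, 2 and divided differences Δ_i = 2, -9/2, -3/2, the continuity of s' gives the tridiagonal system
  2·m_0 + 8·m_1 + 2·m_2 = 6(Δ_1 - Δ_0) = -39
  2·m_1 + 8·m_2 + 2·m_3 = 6(Δ_2 - Δ_1) = 18
Natural end conditions: m_0 = m_3 = 0.
Solving: m_0 = 0, m_1 = -29/5, m_2 = 37/10, m_3 = 0.
On [3, 5], s(t) = -3 - 119/30·(t - 3) + 37/20·(t - 3)² - 37/120·(t - 3)³.
With (t - 3) = 1: s(4) = -217/40.

-5.4250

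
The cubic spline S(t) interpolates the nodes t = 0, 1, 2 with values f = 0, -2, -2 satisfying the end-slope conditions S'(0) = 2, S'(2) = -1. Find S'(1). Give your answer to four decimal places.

With σ_i denoting the second derivative at x_i, h_i = 1, 1, and Δ_i = (y_(i+1) − y_i)/h_i = -2, 0:
  1·σ_0 + 4·σ_1 + 1·σ_2 = 6(Δ_1 - Δ_0) = 12
Clamped end conditions give two more equations: 2h_0·σ_0 + h_0·σ_1 = 6(Δ_0 - S'(0)) = -24 and h_1·σ_1 + 2h_1·σ_2 = 6(S'(2) - Δ_1) = -6.
Solving: σ_0 = -33/2, σ_1 = 9, σ_2 = -15/2.
On [1, 2], S'(t) = b_1 + 2c_1·(t - 1) + 3d_1·(t - 1)² with b_1 = Δ_1 - h_1(2σ_1 + σ_2)/6 = -7/4, c_1 = σ_1/2 = 9/2, d_1 = (σ_2 - σ_1)/(6h_1) = -11/4. So S'(1) = -7/4.

-1.7500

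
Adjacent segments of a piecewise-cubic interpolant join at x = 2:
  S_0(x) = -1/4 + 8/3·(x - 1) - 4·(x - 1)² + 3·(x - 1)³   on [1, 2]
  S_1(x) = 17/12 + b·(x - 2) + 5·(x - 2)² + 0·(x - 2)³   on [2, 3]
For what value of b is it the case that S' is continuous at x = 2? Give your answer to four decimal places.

3.6667

S_0'(x) = 8/3 - 8·(x - 1) + 9·(x - 1)², so S_0'(2) = 11/3. On the right, S_1'(2) = b, so b = 11/3.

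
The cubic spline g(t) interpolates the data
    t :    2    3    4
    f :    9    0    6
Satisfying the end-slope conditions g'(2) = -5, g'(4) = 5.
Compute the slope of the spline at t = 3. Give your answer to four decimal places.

Write M_i for g''(x_i). With h_i = 1, 1 and divided differences Δ_i = -9, 6, the continuity of g' gives the tridiagonal system
  1·M_0 + 4·M_1 + 1·M_2 = 6(Δ_1 - Δ_0) = 90
Clamped end conditions give two more equations: 2h_0·M_0 + h_0·M_1 = 6(Δ_0 - g'(2)) = -24 and h_1·M_1 + 2h_1·M_2 = 6(g'(4) - Δ_1) = -6.
Solving: M_0 = -59/2, M_1 = 35, M_2 = -41/2.
On [3, 4], g'(t) = b_1 + 2c_1·(t - 3) + 3d_1·(t - 3)² with b_1 = Δ_1 - h_1(2M_1 + M_2)/6 = -9/4, c_1 = M_1/2 = 35/2, d_1 = (M_2 - M_1)/(6h_1) = -37/4. So g'(3) = -9/4.

-2.2500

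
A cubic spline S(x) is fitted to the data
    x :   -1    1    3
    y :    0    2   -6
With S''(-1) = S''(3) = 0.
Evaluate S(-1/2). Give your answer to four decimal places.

1.0859

Write m_i for S''(x_i). With h_i = 2, 2 and divided differences Δ_i = 1, -4, the continuity of S' gives the tridiagonal system
  2·m_0 + 8·m_1 + 2·m_2 = 6(Δ_1 - Δ_0) = -30
Natural end conditions: m_0 = m_2 = 0.
Solving the tridiagonal system: m_0 = 0, m_1 = -15/4, m_2 = 0.
On [-1, 1], S(x) = 0 + 9/4·(x + 1) + 0·(x + 1)² - 5/16·(x + 1)³.
With (x + 1) = 1/2: S(-1/2) = 139/128.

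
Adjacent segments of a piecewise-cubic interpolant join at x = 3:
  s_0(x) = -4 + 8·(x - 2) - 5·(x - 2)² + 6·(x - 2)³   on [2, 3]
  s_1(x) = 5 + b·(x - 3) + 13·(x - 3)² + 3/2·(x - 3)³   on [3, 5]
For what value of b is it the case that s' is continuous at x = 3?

s_0'(x) = 8 - 10·(x - 2) + 18·(x - 2)², so s_0'(3) = 16. On the right, s_1'(3) = b, so b = 16.

16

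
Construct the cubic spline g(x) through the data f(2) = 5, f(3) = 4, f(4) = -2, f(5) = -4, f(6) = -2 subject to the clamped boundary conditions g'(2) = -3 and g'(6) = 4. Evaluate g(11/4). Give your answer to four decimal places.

Write m_i for g''(x_i). With h_i = 1, 1, 1, 1 and divided differences Δ_i = -1, -6, -2, 2, the continuity of g' gives the tridiagonal system
  1·m_0 + 4·m_1 + 1·m_2 = 6(Δ_1 - Δ_0) = -30
  1·m_1 + 4·m_2 + 1·m_3 = 6(Δ_2 - Δ_1) = 24
  1·m_2 + 4·m_3 + 1·m_4 = 6(Δ_3 - Δ_2) = 24
Clamped end conditions give two more equations: 2h_0·m_0 + h_0·m_1 = 6(Δ_0 - g'(2)) = 12 and h_3·m_3 + 2h_3·m_4 = 6(g'(6) - Δ_3) = 12.
Solving the tridiagonal system: m_0 = 173/14, m_1 = -89/7, m_2 = 17/2, m_3 = 19/7, m_4 = 65/14.
On [2, 3], g(x) = 5 - 3·(x - 2) + 173/28·(x - 2)² - 117/28·(x - 2)³.
With (x - 2) = 3/4: g(11/4) = 7997/1792.

4.4626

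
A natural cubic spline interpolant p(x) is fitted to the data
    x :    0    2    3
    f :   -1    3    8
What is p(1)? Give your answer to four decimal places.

Put σ_i = p'' at the i-th knot. Here h = (2, 1) and Δ = (2, 5), so the interior equations h_(i-1)·σ_(i-1) + 2(h_(i-1)+h_i)·σ_i + h_i·σ_(i+1) = 6(Δ_i − Δ_(i-1)) read
  2·σ_0 + 6·σ_1 + 1·σ_2 = 6(Δ_1 - Δ_0) = 18
Natural end conditions: σ_0 = σ_2 = 0.
Forward elimination and back-substitution give σ_0 = 0, σ_1 = 3, σ_2 = 0.
On [0, 2], p(x) = -1 + 1·x + 0·x² + 1/4·x³.
With x = 1: p(1) = 1/4.

0.2500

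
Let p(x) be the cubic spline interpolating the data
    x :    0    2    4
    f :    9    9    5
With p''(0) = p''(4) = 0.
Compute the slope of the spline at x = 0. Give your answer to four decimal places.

0.5000

With M_i denoting the second derivative at x_i, h_i = 2, 2, and Δ_i = (y_(i+1) − y_i)/h_i = 0, -2:
  2·M_0 + 8·M_1 + 2·M_2 = 6(Δ_1 - Δ_0) = -12
Natural end conditions: M_0 = M_2 = 0.
Solving: M_0 = 0, M_1 = -3/2, M_2 = 0.
On [0, 2], p'(x) = b_0 + 2c_0·x + 3d_0·x² with b_0 = Δ_0 - h_0(2M_0 + M_1)/6 = 1/2, c_0 = M_0/2 = 0, d_0 = (M_1 - M_0)/(6h_0) = -1/8. So p'(0) = 1/2.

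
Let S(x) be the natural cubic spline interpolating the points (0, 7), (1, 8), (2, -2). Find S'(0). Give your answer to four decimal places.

3.7500

With M_i denoting the second derivative at x_i, h_i = 1, 1, and Δ_i = (y_(i+1) − y_i)/h_i = 1, -10:
  1·M_0 + 4·M_1 + 1·M_2 = 6(Δ_1 - Δ_0) = -66
Natural end conditions: M_0 = M_2 = 0.
Forward elimination and back-substitution give M_0 = 0, M_1 = -33/2, M_2 = 0.
On [0, 1], S'(x) = b_0 + 2c_0·x + 3d_0·x² with b_0 = Δ_0 - h_0(2M_0 + M_1)/6 = 15/4, c_0 = M_0/2 = 0, d_0 = (M_1 - M_0)/(6h_0) = -11/4. So S'(0) = 15/4.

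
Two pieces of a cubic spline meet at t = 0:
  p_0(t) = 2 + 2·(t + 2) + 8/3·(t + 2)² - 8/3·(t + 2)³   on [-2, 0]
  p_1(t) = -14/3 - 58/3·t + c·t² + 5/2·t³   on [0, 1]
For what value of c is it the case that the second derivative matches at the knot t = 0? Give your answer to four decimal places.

p_0''(t) = 16/3 - 16·(t + 2), so p_0''(0) = -80/3. On the right, p_1''(0) = 2c, so c = -40/3.

-13.3333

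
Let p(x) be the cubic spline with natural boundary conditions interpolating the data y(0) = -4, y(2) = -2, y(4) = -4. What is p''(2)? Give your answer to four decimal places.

With M_i denoting the second derivative at x_i, h_i = 2, 2, and Δ_i = (y_(i+1) − y_i)/h_i = 1, -1:
  2·M_0 + 8·M_1 + 2·M_2 = 6(Δ_1 - Δ_0) = -12
Natural end conditions: M_0 = M_2 = 0.
Solving: M_0 = 0, M_1 = -3/2, M_2 = 0.

-1.5000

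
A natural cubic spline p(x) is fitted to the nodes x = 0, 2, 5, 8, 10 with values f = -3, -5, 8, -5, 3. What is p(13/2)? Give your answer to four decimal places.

Put M_i = p'' at the i-th knot. Here h = (2, 3, 3, 2) and Δ = (-1, 13/3, -13/3, 4), so the interior equations h_(i-1)·M_(i-1) + 2(h_(i-1)+h_i)·M_i + h_i·M_(i+1) = 6(Δ_i − Δ_(i-1)) read
  2·M_0 + 10·M_1 + 3·M_2 = 6(Δ_1 - Δ_0) = 32
  3·M_1 + 12·M_2 + 3·M_3 = 6(Δ_2 - Δ_1) = -52
  3·M_2 + 10·M_3 + 2·M_4 = 6(Δ_3 - Δ_2) = 50
Natural end conditions: M_0 = M_4 = 0.
Hence M_0 = 0, M_1 = 927/170, M_2 = -383/51, M_3 = 1233/170, M_4 = 0.
On [5, 8], p(x) = 8 - 9/20·(x - 5) - 383/102·(x - 5)² + 7529/9180·(x - 5)³.
With (x - 5) = 3/2: p(13/2) = 4473/2720.

1.6445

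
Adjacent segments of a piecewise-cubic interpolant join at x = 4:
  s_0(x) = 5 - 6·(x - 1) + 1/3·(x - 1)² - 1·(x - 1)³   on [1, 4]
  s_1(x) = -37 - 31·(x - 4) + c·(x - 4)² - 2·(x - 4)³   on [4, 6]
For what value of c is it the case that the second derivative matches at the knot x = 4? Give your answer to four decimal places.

-8.6667

s_0''(x) = 2/3 - 6·(x - 1), so s_0''(4) = -52/3. On the right, s_1''(4) = 2c, so c = -26/3.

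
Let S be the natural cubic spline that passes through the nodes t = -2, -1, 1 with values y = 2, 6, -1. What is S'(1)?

-6

Write M_i for S''(x_i). With h_i = 1, 2 and divided differences Δ_i = 4, -7/2, the continuity of S' gives the tridiagonal system
  1·M_0 + 6·M_1 + 2·M_2 = 6(Δ_1 - Δ_0) = -45
Natural end conditions: M_0 = M_2 = 0.
Hence M_0 = 0, M_1 = -15/2, M_2 = 0.
On [-1, 1], S'(t) = b_1 + 2c_1·(t + 1) + 3d_1·(t + 1)² with b_1 = Δ_1 - h_1(2M_1 + M_2)/6 = 3/2, c_1 = M_1/2 = -15/4, d_1 = (M_2 - M_1)/(6h_1) = 5/8. So S'(1) = -6.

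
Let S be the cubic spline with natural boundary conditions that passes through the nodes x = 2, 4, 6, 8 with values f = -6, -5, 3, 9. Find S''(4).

3

With m_i denoting the second derivative at x_i, h_i = 2, 2, 2, and Δ_i = (y_(i+1) − y_i)/h_i = 1/2, 4, 3:
  2·m_0 + 8·m_1 + 2·m_2 = 6(Δ_1 - Δ_0) = 21
  2·m_1 + 8·m_2 + 2·m_3 = 6(Δ_2 - Δ_1) = -6
Natural end conditions: m_0 = m_3 = 0.
Solving the tridiagonal system: m_0 = 0, m_1 = 3, m_2 = -3/2, m_3 = 0.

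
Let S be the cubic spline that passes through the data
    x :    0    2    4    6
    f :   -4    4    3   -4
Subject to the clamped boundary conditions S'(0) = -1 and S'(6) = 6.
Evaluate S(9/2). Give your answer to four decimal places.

With m_i denoting the second derivative at x_i, h_i = 2, 2, 2, and Δ_i = (y_(i+1) − y_i)/h_i = 4, -1/2, -7/2:
  2·m_0 + 8·m_1 + 2·m_2 = 6(Δ_1 - Δ_0) = -27
  2·m_1 + 8·m_2 + 2·m_3 = 6(Δ_2 - Δ_1) = -18
Clamped end conditions give two more equations: 2h_0·m_0 + h_0·m_1 = 6(Δ_0 - S'(0)) = 30 and h_2·m_2 + 2h_2·m_3 = 6(S'(6) - Δ_2) = 57.
Hence m_0 = 146/15, m_1 = -67/15, m_2 = -161/30, m_3 = 254/15.
On [4, 6], S(x) = 3 - 167/30·(x - 4) - 161/60·(x - 4)² + 223/120·(x - 4)³.
With (x - 4) = 1/2: S(9/2) = -71/320.

-0.2219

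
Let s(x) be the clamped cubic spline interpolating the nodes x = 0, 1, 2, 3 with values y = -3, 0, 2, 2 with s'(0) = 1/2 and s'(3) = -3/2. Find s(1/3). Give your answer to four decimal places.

Write m_i for s''(x_i). With h_i = 1, 1, 1 and divided differences Δ_i = 3, 2, 0, the continuity of s' gives the tridiagonal system
  1·m_0 + 4·m_1 + 1·m_2 = 6(Δ_1 - Δ_0) = -6
  1·m_1 + 4·m_2 + 1·m_3 = 6(Δ_2 - Δ_1) = -12
Clamped end conditions give two more equations: 2h_0·m_0 + h_0·m_1 = 6(Δ_0 - s'(0)) = 15 and h_2·m_2 + 2h_2·m_3 = 6(s'(3) - Δ_2) = -9.
Solving the tridiagonal system: m_0 = 139/15, m_1 = -53/15, m_2 = -17/15, m_3 = -59/15.
On [0, 1], s(x) = -3 + 1/2·x + 139/30·x² - 32/15·x³.
With x = 1/3: s(1/3) = -971/405.

-2.3975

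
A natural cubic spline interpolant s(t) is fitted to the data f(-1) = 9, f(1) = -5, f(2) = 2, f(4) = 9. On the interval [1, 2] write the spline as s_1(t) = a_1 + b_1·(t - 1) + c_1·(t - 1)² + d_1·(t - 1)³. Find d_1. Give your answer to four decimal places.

-3.5000

With m_i denoting the second derivative at x_i, h_i = 2, 1, 2, and Δ_i = (y_(i+1) − y_i)/h_i = -7, 7, 7/2:
  2·m_0 + 6·m_1 + 1·m_2 = 6(Δ_1 - Δ_0) = 84
  1·m_1 + 6·m_2 + 2·m_3 = 6(Δ_2 - Δ_1) = -21
Natural end conditions: m_0 = m_3 = 0.
Solving: m_0 = 0, m_1 = 15, m_2 = -6, m_3 = 0.
On [1, 2], with s_1(t) = a_1 + b_1·(t - 1) + c_1·(t - 1)² + d_1·(t - 1)³: c_1 = m_1/2 = 15/2, d_1 = (m_2 - m_1)/(6h_1) = -7/2, b_1 = Δ_1 - h_1(2m_1 + m_2)/6 = 3.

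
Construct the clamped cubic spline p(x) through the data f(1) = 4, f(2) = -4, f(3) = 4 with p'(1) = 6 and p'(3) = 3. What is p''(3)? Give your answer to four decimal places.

Write M_i for p''(x_i). With h_i = 1, 1 and divided differences Δ_i = -8, 8, the continuity of p' gives the tridiagonal system
  1·M_0 + 4·M_1 + 1·M_2 = 6(Δ_1 - Δ_0) = 96
Clamped end conditions give two more equations: 2h_0·M_0 + h_0·M_1 = 6(Δ_0 - p'(1)) = -84 and h_1·M_1 + 2h_1·M_2 = 6(p'(3) - Δ_1) = -30.
Solving: M_0 = -135/2, M_1 = 51, M_2 = -81/2.

-40.5000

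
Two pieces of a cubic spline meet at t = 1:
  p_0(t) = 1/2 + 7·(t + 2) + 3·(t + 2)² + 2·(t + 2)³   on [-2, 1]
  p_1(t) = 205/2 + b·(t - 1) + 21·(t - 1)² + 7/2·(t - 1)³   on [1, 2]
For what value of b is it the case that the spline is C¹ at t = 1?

79

p_0'(t) = 7 + 6·(t + 2) + 6·(t + 2)², so p_0'(1) = 79. On the right, p_1'(1) = b, so b = 79.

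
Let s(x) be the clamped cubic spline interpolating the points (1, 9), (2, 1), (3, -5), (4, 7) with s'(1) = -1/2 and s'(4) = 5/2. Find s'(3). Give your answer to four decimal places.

6.9000

Put M_i = s'' at the i-th knot. Here h = (1, 1, 1) and Δ = (-8, -6, 12), so the interior equations h_(i-1)·M_(i-1) + 2(h_(i-1)+h_i)·M_i + h_i·M_(i+1) = 6(Δ_i − Δ_(i-1)) read
  1·M_0 + 4·M_1 + 1·M_2 = 6(Δ_1 - Δ_0) = 12
  1·M_1 + 4·M_2 + 1·M_3 = 6(Δ_2 - Δ_1) = 108
Clamped end conditions give two more equations: 2h_0·M_0 + h_0·M_1 = 6(Δ_0 - s'(1)) = -45 and h_2·M_2 + 2h_2·M_3 = 6(s'(4) - Δ_2) = -57.
Forward elimination and back-substitution give M_0 = -109/5, M_1 = -7/5, M_2 = 197/5, M_3 = -241/5.
On [3, 4], s'(x) = b_2 + 2c_2·(x - 3) + 3d_2·(x - 3)² with b_2 = Δ_2 - h_2(2M_2 + M_3)/6 = 69/10, c_2 = M_2/2 = 197/10, d_2 = (M_3 - M_2)/(6h_2) = -73/5. So s'(3) = 69/10.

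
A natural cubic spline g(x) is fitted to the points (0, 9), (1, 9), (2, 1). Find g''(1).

Let M_i = g''(x_i). Step sizes h_i = 1, 1; slopes of the chords Δ_i = (y_(i+1) - y_i)/h_i = 0, -8.
  1·M_0 + 4·M_1 + 1·M_2 = 6(Δ_1 - Δ_0) = -48
Natural end conditions: M_0 = M_2 = 0.
Hence M_0 = 0, M_1 = -12, M_2 = 0.

-12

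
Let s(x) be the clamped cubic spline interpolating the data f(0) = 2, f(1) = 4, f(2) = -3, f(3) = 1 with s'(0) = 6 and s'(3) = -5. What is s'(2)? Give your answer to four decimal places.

Let σ_i = s''(x_i). Step sizes h_i = 1, 1, 1; slopes of the chords Δ_i = (y_(i+1) - y_i)/h_i = 2, -7, 4.
  1·σ_0 + 4·σ_1 + 1·σ_2 = 6(Δ_1 - Δ_0) = -54
  1·σ_1 + 4·σ_2 + 1·σ_3 = 6(Δ_2 - Δ_1) = 66
Clamped end conditions give two more equations: 2h_0·σ_0 + h_0·σ_1 = 6(Δ_0 - s'(0)) = -24 and h_2·σ_2 + 2h_2·σ_3 = 6(s'(3) - Δ_2) = -54.
Hence σ_0 = -4/3, σ_1 = -64/3, σ_2 = 98/3, σ_3 = -130/3.
On [2, 3], s'(x) = b_2 + 2c_2·(x - 2) + 3d_2·(x - 2)² with b_2 = Δ_2 - h_2(2σ_2 + σ_3)/6 = 1/3, c_2 = σ_2/2 = 49/3, d_2 = (σ_3 - σ_2)/(6h_2) = -38/3. So s'(2) = 1/3.

0.3333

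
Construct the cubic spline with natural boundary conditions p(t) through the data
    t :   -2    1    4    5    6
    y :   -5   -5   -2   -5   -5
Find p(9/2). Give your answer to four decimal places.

Put M_i = p'' at the i-th knot. Here h = (3, 3, 1, 1) and Δ = (0, 1, -3, 0), so the interior equations h_(i-1)·M_(i-1) + 2(h_(i-1)+h_i)·M_i + h_i·M_(i+1) = 6(Δ_i − Δ_(i-1)) read
  3·M_0 + 12·M_1 + 3·M_2 = 6(Δ_1 - Δ_0) = 6
  3·M_1 + 8·M_2 + 1·M_3 = 6(Δ_2 - Δ_1) = -24
  1·M_2 + 4·M_3 + 1·M_4 = 6(Δ_3 - Δ_2) = 18
Natural end conditions: M_0 = M_4 = 0.
Hence M_0 = 0, M_1 = 11/7, M_2 = -30/7, M_3 = 39/7, M_4 = 0.
On [4, 5], p(t) = -2 - 5/2·(t - 4) - 15/7·(t - 4)² + 23/14·(t - 4)³.
With (t - 4) = 1/2: p(9/2) = -401/112.

-3.5804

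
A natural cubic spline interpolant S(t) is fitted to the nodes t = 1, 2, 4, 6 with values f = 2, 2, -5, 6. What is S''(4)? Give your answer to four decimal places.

8.3182

Let M_i = S''(x_i). Step sizes h_i = 1, 2, 2; slopes of the chords Δ_i = (y_(i+1) - y_i)/h_i = 0, -7/2, 11/2.
  1·M_0 + 6·M_1 + 2·M_2 = 6(Δ_1 - Δ_0) = -21
  2·M_1 + 8·M_2 + 2·M_3 = 6(Δ_2 - Δ_1) = 54
Natural end conditions: M_0 = M_3 = 0.
Hence M_0 = 0, M_1 = -69/11, M_2 = 183/22, M_3 = 0.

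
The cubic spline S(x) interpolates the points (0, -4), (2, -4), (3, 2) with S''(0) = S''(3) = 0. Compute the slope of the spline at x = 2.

4

Let σ_i = S''(x_i). Step sizes h_i = 2, 1; slopes of the chords Δ_i = (y_(i+1) - y_i)/h_i = 0, 6.
  2·σ_0 + 6·σ_1 + 1·σ_2 = 6(Δ_1 - Δ_0) = 36
Natural end conditions: σ_0 = σ_2 = 0.
Solving the tridiagonal system: σ_0 = 0, σ_1 = 6, σ_2 = 0.
On [2, 3], S'(x) = b_1 + 2c_1·(x - 2) + 3d_1·(x - 2)² with b_1 = Δ_1 - h_1(2σ_1 + σ_2)/6 = 4, c_1 = σ_1/2 = 3, d_1 = (σ_2 - σ_1)/(6h_1) = -1. So S'(2) = 4.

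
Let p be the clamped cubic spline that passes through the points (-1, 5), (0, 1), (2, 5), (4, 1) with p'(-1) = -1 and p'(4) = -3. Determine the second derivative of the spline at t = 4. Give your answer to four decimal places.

With M_i denoting the second derivative at x_i, h_i = 1, 2, 2, and Δ_i = (y_(i+1) − y_i)/h_i = -4, 2, -2:
  1·M_0 + 6·M_1 + 2·M_2 = 6(Δ_1 - Δ_0) = 36
  2·M_1 + 8·M_2 + 2·M_3 = 6(Δ_2 - Δ_1) = -24
Clamped end conditions give two more equations: 2h_0·M_0 + h_0·M_1 = 6(Δ_0 - p'(-1)) = -18 and h_2·M_2 + 2h_2·M_3 = 6(p'(4) - Δ_2) = -6.
Solving the tridiagonal system: M_0 = -326/23, M_1 = 238/23, M_2 = -137/23, M_3 = 34/23.

1.4783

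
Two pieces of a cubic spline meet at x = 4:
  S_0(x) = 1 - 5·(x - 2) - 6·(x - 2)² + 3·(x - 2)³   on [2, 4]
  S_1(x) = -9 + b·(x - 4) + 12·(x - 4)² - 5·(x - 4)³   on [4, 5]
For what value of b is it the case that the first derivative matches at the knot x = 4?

7

S_0'(x) = -5 - 12·(x - 2) + 9·(x - 2)², so S_0'(4) = 7. On the right, S_1'(4) = b, so b = 7.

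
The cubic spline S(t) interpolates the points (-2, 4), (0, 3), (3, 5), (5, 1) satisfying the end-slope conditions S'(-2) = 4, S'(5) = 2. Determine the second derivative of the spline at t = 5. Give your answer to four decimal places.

8.1771

Let σ_i = S''(x_i). Step sizes h_i = 2, 3, 2; slopes of the chords Δ_i = (y_(i+1) - y_i)/h_i = -1/2, 2/3, -2.
  2·σ_0 + 10·σ_1 + 3·σ_2 = 6(Δ_1 - Δ_0) = 7
  3·σ_1 + 10·σ_2 + 2·σ_3 = 6(Δ_2 - Δ_1) = -16
Clamped end conditions give two more equations: 2h_0·σ_0 + h_0·σ_1 = 6(Δ_0 - S'(-2)) = -27 and h_2·σ_2 + 2h_2·σ_3 = 6(S'(5) - Δ_2) = 24.
Forward elimination and back-substitution give σ_0 = -827/96, σ_1 = 179/48, σ_2 = -209/48, σ_3 = 785/96.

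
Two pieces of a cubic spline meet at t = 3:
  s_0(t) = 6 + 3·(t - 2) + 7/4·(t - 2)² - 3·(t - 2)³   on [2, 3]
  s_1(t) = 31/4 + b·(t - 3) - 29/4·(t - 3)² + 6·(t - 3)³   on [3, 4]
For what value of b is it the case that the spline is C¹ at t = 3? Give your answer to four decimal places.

-2.5000

s_0'(t) = 3 + 7/2·(t - 2) - 9·(t - 2)², so s_0'(3) = -5/2. On the right, s_1'(3) = b, so b = -5/2.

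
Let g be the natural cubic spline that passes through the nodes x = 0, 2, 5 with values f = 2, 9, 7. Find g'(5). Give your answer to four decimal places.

-1.9167

Write m_i for g''(x_i). With h_i = 2, 3 and divided differences Δ_i = 7/2, -2/3, the continuity of g' gives the tridiagonal system
  2·m_0 + 10·m_1 + 3·m_2 = 6(Δ_1 - Δ_0) = -25
Natural end conditions: m_0 = m_2 = 0.
Forward elimination and back-substitution give m_0 = 0, m_1 = -5/2, m_2 = 0.
On [2, 5], g'(x) = b_1 + 2c_1·(x - 2) + 3d_1·(x - 2)² with b_1 = Δ_1 - h_1(2m_1 + m_2)/6 = 11/6, c_1 = m_1/2 = -5/4, d_1 = (m_2 - m_1)/(6h_1) = 5/36. So g'(5) = -23/12.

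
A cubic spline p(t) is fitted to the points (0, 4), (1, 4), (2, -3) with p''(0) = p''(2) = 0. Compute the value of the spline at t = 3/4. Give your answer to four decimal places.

4.5742

Let M_i = p''(x_i). Step sizes h_i = 1, 1; slopes of the chords Δ_i = (y_(i+1) - y_i)/h_i = 0, -7.
  1·M_0 + 4·M_1 + 1·M_2 = 6(Δ_1 - Δ_0) = -42
Natural end conditions: M_0 = M_2 = 0.
Solving the tridiagonal system: M_0 = 0, M_1 = -21/2, M_2 = 0.
On [0, 1], p(t) = 4 + 7/4·t + 0·t² - 7/4·t³.
With t = 3/4: p(3/4) = 1171/256.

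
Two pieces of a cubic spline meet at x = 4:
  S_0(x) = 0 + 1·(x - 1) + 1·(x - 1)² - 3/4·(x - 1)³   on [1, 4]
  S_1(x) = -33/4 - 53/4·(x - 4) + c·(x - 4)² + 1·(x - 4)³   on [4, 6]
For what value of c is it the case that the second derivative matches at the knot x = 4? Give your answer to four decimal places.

S_0''(x) = 2 - 9/2·(x - 1), so S_0''(4) = -23/2. On the right, S_1''(4) = 2c, so c = -23/4.

-5.7500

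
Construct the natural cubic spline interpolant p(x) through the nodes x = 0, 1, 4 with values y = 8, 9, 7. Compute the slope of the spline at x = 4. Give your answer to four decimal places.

With m_i denoting the second derivative at x_i, h_i = 1, 3, and Δ_i = (y_(i+1) − y_i)/h_i = 1, -2/3:
  1·m_0 + 8·m_1 + 3·m_2 = 6(Δ_1 - Δ_0) = -10
Natural end conditions: m_0 = m_2 = 0.
Hence m_0 = 0, m_1 = -5/4, m_2 = 0.
On [1, 4], p'(x) = b_1 + 2c_1·(x - 1) + 3d_1·(x - 1)² with b_1 = Δ_1 - h_1(2m_1 + m_2)/6 = 7/12, c_1 = m_1/2 = -5/8, d_1 = (m_2 - m_1)/(6h_1) = 5/72. So p'(4) = -31/24.

-1.2917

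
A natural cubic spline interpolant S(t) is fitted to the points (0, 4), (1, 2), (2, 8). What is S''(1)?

12

Write M_i for S''(x_i). With h_i = 1, 1 and divided differences Δ_i = -2, 6, the continuity of S' gives the tridiagonal system
  1·M_0 + 4·M_1 + 1·M_2 = 6(Δ_1 - Δ_0) = 48
Natural end conditions: M_0 = M_2 = 0.
Solving the tridiagonal system: M_0 = 0, M_1 = 12, M_2 = 0.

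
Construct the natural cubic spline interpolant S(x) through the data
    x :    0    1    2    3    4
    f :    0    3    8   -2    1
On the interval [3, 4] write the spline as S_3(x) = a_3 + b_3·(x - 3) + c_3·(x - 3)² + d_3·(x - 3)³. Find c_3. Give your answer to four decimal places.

13.7679

With σ_i denoting the second derivative at x_i, h_i = 1, 1, 1, 1, and Δ_i = (y_(i+1) − y_i)/h_i = 3, 5, -10, 3:
  1·σ_0 + 4·σ_1 + 1·σ_2 = 6(Δ_1 - Δ_0) = 12
  1·σ_1 + 4·σ_2 + 1·σ_3 = 6(Δ_2 - Δ_1) = -90
  1·σ_2 + 4·σ_3 + 1·σ_4 = 6(Δ_3 - Δ_2) = 78
Natural end conditions: σ_0 = σ_4 = 0.
Hence σ_0 = 0, σ_1 = 309/28, σ_2 = -225/7, σ_3 = 771/28, σ_4 = 0.
On [3, 4], with S_3(x) = a_3 + b_3·(x - 3) + c_3·(x - 3)² + d_3·(x - 3)³: c_3 = σ_3/2 = 771/56, d_3 = (σ_4 - σ_3)/(6h_3) = -257/56, b_3 = Δ_3 - h_3(2σ_3 + σ_4)/6 = -173/28.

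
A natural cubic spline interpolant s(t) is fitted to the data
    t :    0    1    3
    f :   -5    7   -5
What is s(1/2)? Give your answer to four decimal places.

Let M_i = s''(x_i). Step sizes h_i = 1, 2; slopes of the chords Δ_i = (y_(i+1) - y_i)/h_i = 12, -6.
  1·M_0 + 6·M_1 + 2·M_2 = 6(Δ_1 - Δ_0) = -108
Natural end conditions: M_0 = M_2 = 0.
Solving: M_0 = 0, M_1 = -18, M_2 = 0.
On [0, 1], s(t) = -5 + 15·t + 0·t² - 3·t³.
With t = 1/2: s(1/2) = 17/8.

2.1250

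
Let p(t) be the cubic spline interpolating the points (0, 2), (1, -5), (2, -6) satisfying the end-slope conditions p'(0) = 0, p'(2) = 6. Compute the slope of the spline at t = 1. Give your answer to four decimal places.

-7.5000

Write M_i for p''(x_i). With h_i = 1, 1 and divided differences Δ_i = -7, -1, the continuity of p' gives the tridiagonal system
  1·M_0 + 4·M_1 + 1·M_2 = 6(Δ_1 - Δ_0) = 36
Clamped end conditions give two more equations: 2h_0·M_0 + h_0·M_1 = 6(Δ_0 - p'(0)) = -42 and h_1·M_1 + 2h_1·M_2 = 6(p'(2) - Δ_1) = 42.
Forward elimination and back-substitution give M_0 = -27, M_1 = 12, M_2 = 15.
On [1, 2], p'(t) = b_1 + 2c_1·(t - 1) + 3d_1·(t - 1)² with b_1 = Δ_1 - h_1(2M_1 + M_2)/6 = -15/2, c_1 = M_1/2 = 6, d_1 = (M_2 - M_1)/(6h_1) = 1/2. So p'(1) = -15/2.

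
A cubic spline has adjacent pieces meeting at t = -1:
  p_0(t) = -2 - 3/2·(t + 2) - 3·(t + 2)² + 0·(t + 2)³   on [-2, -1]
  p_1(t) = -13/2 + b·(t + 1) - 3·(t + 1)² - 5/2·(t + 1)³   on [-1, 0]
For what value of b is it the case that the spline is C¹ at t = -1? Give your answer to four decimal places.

p_0'(t) = -3/2 - 6·(t + 2) + 0·(t + 2)², so p_0'(-1) = -15/2. On the right, p_1'(-1) = b, so b = -15/2.

-7.5000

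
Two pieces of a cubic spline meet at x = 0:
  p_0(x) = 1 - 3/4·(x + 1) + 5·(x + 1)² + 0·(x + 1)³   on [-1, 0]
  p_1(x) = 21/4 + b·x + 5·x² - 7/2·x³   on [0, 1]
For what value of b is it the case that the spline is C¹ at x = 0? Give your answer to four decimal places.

p_0'(x) = -3/4 + 10·(x + 1) + 0·(x + 1)², so p_0'(0) = 37/4. On the right, p_1'(0) = b, so b = 37/4.

9.2500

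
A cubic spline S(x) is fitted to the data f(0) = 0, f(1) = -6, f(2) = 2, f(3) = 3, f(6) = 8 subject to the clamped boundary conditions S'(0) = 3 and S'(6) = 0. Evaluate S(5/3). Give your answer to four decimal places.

Put m_i = S'' at the i-th knot. Here h = (1, 1, 1, 3) and Δ = (-6, 8, 1, 5/3), so the interior equations h_(i-1)·m_(i-1) + 2(h_(i-1)+h_i)·m_i + h_i·m_(i+1) = 6(Δ_i − Δ_(i-1)) read
  1·m_0 + 4·m_1 + 1·m_2 = 6(Δ_1 - Δ_0) = 84
  1·m_1 + 4·m_2 + 1·m_3 = 6(Δ_2 - Δ_1) = -42
  1·m_2 + 8·m_3 + 3·m_4 = 6(Δ_3 - Δ_2) = 4
Clamped end conditions give two more equations: 2h_0·m_0 + h_0·m_1 = 6(Δ_0 - S'(0)) = -54 and h_3·m_3 + 2h_3·m_4 = 6(S'(6) - Δ_3) = -10.
Solving: m_0 = -2477/54, m_1 = 1019/27, m_2 = -1139/54, m_3 = 125/27, m_4 = -215/54.
On [1, 2], S(x) = -6 - 115/108·(x - 1) + 1019/54·(x - 1)² - 353/36·(x - 1)³.
With (x - 1) = 2/3: S(5/3) = -199/162.

-1.2284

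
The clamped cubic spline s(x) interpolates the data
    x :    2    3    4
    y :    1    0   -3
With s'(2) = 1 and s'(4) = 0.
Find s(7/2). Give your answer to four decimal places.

-1.9063

Let σ_i = s''(x_i). Step sizes h_i = 1, 1; slopes of the chords Δ_i = (y_(i+1) - y_i)/h_i = -1, -3.
  1·σ_0 + 4·σ_1 + 1·σ_2 = 6(Δ_1 - Δ_0) = -12
Clamped end conditions give two more equations: 2h_0·σ_0 + h_0·σ_1 = 6(Δ_0 - s'(2)) = -12 and h_1·σ_1 + 2h_1·σ_2 = 6(s'(4) - Δ_1) = 18.
Solving the tridiagonal system: σ_0 = -7/2, σ_1 = -5, σ_2 = 23/2.
On [3, 4], s(x) = 0 - 13/4·(x - 3) - 5/2·(x - 3)² + 11/4·(x - 3)³.
With (x - 3) = 1/2: s(7/2) = -61/32.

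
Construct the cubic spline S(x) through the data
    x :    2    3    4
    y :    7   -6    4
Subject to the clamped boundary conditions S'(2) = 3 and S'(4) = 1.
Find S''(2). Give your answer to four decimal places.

-83.5000

Put σ_i = S'' at the i-th knot. Here h = (1, 1) and Δ = (-13, 10), so the interior equations h_(i-1)·σ_(i-1) + 2(h_(i-1)+h_i)·σ_i + h_i·σ_(i+1) = 6(Δ_i − Δ_(i-1)) read
  1·σ_0 + 4·σ_1 + 1·σ_2 = 6(Δ_1 - Δ_0) = 138
Clamped end conditions give two more equations: 2h_0·σ_0 + h_0·σ_1 = 6(Δ_0 - S'(2)) = -96 and h_1·σ_1 + 2h_1·σ_2 = 6(S'(4) - Δ_1) = -54.
Solving: σ_0 = -167/2, σ_1 = 71, σ_2 = -125/2.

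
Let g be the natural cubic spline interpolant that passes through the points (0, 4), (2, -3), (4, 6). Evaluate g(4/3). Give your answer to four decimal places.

Write M_i for g''(x_i). With h_i = 2, 2 and divided differences Δ_i = -7/2, 9/2, the continuity of g' gives the tridiagonal system
  2·M_0 + 8·M_1 + 2·M_2 = 6(Δ_1 - Δ_0) = 48
Natural end conditions: M_0 = M_2 = 0.
Hence M_0 = 0, M_1 = 6, M_2 = 0.
On [0, 2], g(x) = 4 - 11/2·x + 0·x² + 1/2·x³.
With x = 4/3: g(4/3) = -58/27.

-2.1481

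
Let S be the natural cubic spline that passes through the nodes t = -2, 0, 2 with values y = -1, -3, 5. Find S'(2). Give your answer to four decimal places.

Put m_i = S'' at the i-th knot. Here h = (2, 2) and Δ = (-1, 4), so the interior equations h_(i-1)·m_(i-1) + 2(h_(i-1)+h_i)·m_i + h_i·m_(i+1) = 6(Δ_i − Δ_(i-1)) read
  2·m_0 + 8·m_1 + 2·m_2 = 6(Δ_1 - Δ_0) = 30
Natural end conditions: m_0 = m_2 = 0.
Forward elimination and back-substitution give m_0 = 0, m_1 = 15/4, m_2 = 0.
On [0, 2], S'(t) = b_1 + 2c_1·t + 3d_1·t² with b_1 = Δ_1 - h_1(2m_1 + m_2)/6 = 3/2, c_1 = m_1/2 = 15/8, d_1 = (m_2 - m_1)/(6h_1) = -5/16. So S'(2) = 21/4.

5.2500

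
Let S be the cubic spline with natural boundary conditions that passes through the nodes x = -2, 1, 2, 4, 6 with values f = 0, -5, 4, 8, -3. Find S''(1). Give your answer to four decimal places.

8.9012

With M_i denoting the second derivative at x_i, h_i = 3, 1, 2, 2, and Δ_i = (y_(i+1) − y_i)/h_i = -5/3, 9, 2, -11/2:
  3·M_0 + 8·M_1 + 1·M_2 = 6(Δ_1 - Δ_0) = 64
  1·M_1 + 6·M_2 + 2·M_3 = 6(Δ_2 - Δ_1) = -42
  2·M_2 + 8·M_3 + 2·M_4 = 6(Δ_3 - Δ_2) = -45
Natural end conditions: M_0 = M_4 = 0.
Forward elimination and back-substitution give M_0 = 0, M_1 = 1531/172, M_2 = -310/43, M_3 = -1315/344, M_4 = 0.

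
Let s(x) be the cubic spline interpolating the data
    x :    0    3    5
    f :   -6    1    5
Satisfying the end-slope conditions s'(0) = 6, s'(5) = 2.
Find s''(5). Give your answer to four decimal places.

Put M_i = s'' at the i-th knot. Here h = (3, 2) and Δ = (7/3, 2), so the interior equations h_(i-1)·M_(i-1) + 2(h_(i-1)+h_i)·M_i + h_i·M_(i+1) = 6(Δ_i − Δ_(i-1)) read
  3·M_0 + 10·M_1 + 2·M_2 = 6(Δ_1 - Δ_0) = -2
Clamped end conditions give two more equations: 2h_0·M_0 + h_0·M_1 = 6(Δ_0 - s'(0)) = -22 and h_1·M_1 + 2h_1·M_2 = 6(s'(5) - Δ_1) = 0.
Hence M_0 = -64/15, M_1 = 6/5, M_2 = -3/5.

-0.6000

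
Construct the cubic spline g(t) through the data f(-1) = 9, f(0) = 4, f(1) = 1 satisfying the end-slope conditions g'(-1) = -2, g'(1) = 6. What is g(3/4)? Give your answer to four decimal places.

0.2969

Put σ_i = g'' at the i-th knot. Here h = (1, 1) and Δ = (-5, -3), so the interior equations h_(i-1)·σ_(i-1) + 2(h_(i-1)+h_i)·σ_i + h_i·σ_(i+1) = 6(Δ_i − Δ_(i-1)) read
  1·σ_0 + 4·σ_1 + 1·σ_2 = 6(Δ_1 - Δ_0) = 12
Clamped end conditions give two more equations: 2h_0·σ_0 + h_0·σ_1 = 6(Δ_0 - g'(-1)) = -18 and h_1·σ_1 + 2h_1·σ_2 = 6(g'(1) - Δ_1) = 54.
Solving: σ_0 = -8, σ_1 = -2, σ_2 = 28.
On [0, 1], g(t) = 4 - 7·t - 1·t² + 5·t³.
With t = 3/4: g(3/4) = 19/64.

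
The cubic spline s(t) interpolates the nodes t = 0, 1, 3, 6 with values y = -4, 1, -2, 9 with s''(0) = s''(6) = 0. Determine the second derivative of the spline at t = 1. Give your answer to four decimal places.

Let σ_i = s''(x_i). Step sizes h_i = 1, 2, 3; slopes of the chords Δ_i = (y_(i+1) - y_i)/h_i = 5, -3/2, 11/3.
  1·σ_0 + 6·σ_1 + 2·σ_2 = 6(Δ_1 - Δ_0) = -39
  2·σ_1 + 10·σ_2 + 3·σ_3 = 6(Δ_2 - Δ_1) = 31
Natural end conditions: σ_0 = σ_3 = 0.
Forward elimination and back-substitution give σ_0 = 0, σ_1 = -113/14, σ_2 = 33/7, σ_3 = 0.

-8.0714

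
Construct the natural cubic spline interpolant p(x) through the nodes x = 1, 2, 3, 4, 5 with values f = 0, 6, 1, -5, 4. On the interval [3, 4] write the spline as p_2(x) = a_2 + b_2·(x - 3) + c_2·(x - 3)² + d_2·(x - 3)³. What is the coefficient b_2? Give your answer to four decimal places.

Put M_i = p'' at the i-th knot. Here h = (1, 1, 1, 1) and Δ = (6, -5, -6, 9), so the interior equations h_(i-1)·M_(i-1) + 2(h_(i-1)+h_i)·M_i + h_i·M_(i+1) = 6(Δ_i − Δ_(i-1)) read
  1·M_0 + 4·M_1 + 1·M_2 = 6(Δ_1 - Δ_0) = -66
  1·M_1 + 4·M_2 + 1·M_3 = 6(Δ_2 - Δ_1) = -6
  1·M_2 + 4·M_3 + 1·M_4 = 6(Δ_3 - Δ_2) = 90
Natural end conditions: M_0 = M_4 = 0.
Hence M_0 = 0, M_1 = -219/14, M_2 = -24/7, M_3 = 327/14, M_4 = 0.
On [3, 4], with p_2(x) = a_2 + b_2·(x - 3) + c_2·(x - 3)² + d_2·(x - 3)³: c_2 = M_2/2 = -12/7, d_2 = (M_3 - M_2)/(6h_2) = 125/28, b_2 = Δ_2 - h_2(2M_2 + M_3)/6 = -35/4.

-8.7500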